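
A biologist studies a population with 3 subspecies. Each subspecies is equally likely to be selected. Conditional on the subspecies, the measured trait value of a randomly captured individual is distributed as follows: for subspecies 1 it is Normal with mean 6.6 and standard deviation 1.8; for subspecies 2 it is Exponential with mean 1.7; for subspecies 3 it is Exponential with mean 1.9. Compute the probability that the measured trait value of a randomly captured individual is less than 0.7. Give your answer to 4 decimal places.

Conditional on each subspecies, P(X < 0.7): 1: 0.000523139; 2: 0.33752; 3: 0.308174.
By total probability, P(X < 0.7) = 0.333333·0.000523139 + 0.333333·0.33752 + 0.333333·0.308174 = 0.215406.

0.2154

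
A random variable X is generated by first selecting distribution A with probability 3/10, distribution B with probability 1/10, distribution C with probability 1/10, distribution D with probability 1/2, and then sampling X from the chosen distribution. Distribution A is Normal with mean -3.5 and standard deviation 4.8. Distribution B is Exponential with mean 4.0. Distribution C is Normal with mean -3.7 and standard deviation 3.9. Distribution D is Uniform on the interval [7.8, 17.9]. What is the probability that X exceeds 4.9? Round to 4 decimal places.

Conditional on each component, P(X > 4.9): A: 0.0400592; B: 0.293758; C: 0.0137225; D: 1.
By total probability, P(X > 4.9) = 0.3·0.0400592 + 0.1·0.293758 + 0.1·0.0137225 + 0.5·1 = 0.542766.

0.5428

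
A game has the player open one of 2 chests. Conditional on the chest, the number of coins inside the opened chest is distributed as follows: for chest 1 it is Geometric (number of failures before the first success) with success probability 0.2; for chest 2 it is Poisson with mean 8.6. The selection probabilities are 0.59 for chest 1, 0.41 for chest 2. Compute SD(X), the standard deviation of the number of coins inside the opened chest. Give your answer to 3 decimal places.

Per component, 1: μ=4, E[X²]=36; 2: μ=8.6, E[X²]=82.56.
E[X] = 0.59·4 + 0.41·8.6 = 5.886.
E[X²] = 0.59·36 + 0.41·82.56 = 55.0896.
Var(X) = E[X²] − (E[X])² = 55.0896 − 34.645 = 20.4446.
SD(X) = √20.4446 = 4.52157.

4.522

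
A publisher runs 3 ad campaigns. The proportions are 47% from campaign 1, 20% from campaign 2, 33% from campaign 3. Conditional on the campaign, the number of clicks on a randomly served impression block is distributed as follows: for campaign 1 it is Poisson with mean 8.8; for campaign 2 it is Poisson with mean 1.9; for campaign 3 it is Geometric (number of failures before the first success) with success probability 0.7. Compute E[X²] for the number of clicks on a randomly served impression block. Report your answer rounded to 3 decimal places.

41.897

For each component E[X²] = Var + (mean)², giving 1: 86.24; 2: 5.51; 3: 0.795918.
Overall E[X²] = 0.47·86.24 + 0.2·5.51 + 0.33·0.795918 = 41.8975.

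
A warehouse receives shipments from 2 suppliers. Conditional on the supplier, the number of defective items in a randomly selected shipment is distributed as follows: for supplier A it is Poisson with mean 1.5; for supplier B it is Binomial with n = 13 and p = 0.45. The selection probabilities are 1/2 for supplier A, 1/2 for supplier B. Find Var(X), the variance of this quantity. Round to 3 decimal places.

7.089

Per component, A: μ=1.5, E[X²]=3.75; B: μ=5.85, E[X²]=37.44.
E[X] = 0.5·1.5 + 0.5·5.85 = 3.675.
E[X²] = 0.5·3.75 + 0.5·37.44 = 20.595.
Var(X) = E[X²] − (E[X])² = 20.595 − 13.5056 = 7.08938.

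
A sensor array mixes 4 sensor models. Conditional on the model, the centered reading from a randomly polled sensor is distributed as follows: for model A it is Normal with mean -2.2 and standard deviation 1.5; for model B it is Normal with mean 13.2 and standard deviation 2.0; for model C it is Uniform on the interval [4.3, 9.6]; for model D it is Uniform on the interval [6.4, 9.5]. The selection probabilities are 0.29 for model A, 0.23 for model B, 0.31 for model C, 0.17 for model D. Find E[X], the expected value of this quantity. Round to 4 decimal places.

Component means — A: -2.2; B: 13.2; C: 6.95; D: 7.95.
E[X] = 0.29·-2.2 + 0.23·13.2 + 0.31·6.95 + 0.17·7.95 = 5.904.

5.9040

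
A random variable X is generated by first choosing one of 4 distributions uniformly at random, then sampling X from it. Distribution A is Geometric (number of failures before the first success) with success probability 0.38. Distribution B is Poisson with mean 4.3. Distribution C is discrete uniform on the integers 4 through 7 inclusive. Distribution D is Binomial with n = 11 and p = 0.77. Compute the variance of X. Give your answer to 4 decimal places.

8.9791

Per component, A: μ=1.63158, E[X²]=6.95568; B: μ=4.3, E[X²]=22.79; C: μ=5.5, E[X²]=31.5; D: μ=8.47, E[X²]=73.689.
E[X] = 0.25·1.63158 + 0.25·4.3 + 0.25·5.5 + 0.25·8.47 = 4.97539.
E[X²] = 0.25·6.95568 + 0.25·22.79 + 0.25·31.5 + 0.25·73.689 = 33.7337.
Var(X) = E[X²] − (E[X])² = 33.7337 − 24.7546 = 8.97912.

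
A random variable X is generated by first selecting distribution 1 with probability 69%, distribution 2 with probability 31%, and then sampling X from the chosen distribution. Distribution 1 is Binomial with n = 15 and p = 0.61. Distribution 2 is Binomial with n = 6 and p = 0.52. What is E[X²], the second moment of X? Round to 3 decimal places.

63.713

For each component E[X²] = Var + (mean)², giving 1: 87.291; 2: 11.232.
Overall E[X²] = 0.69·87.291 + 0.31·11.232 = 63.7127.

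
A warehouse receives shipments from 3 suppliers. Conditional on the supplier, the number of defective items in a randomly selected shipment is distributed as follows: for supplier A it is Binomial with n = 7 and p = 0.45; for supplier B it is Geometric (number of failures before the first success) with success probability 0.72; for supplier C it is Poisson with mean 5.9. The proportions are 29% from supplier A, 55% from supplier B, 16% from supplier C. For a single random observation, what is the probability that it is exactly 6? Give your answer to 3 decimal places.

0.035

Conditional on each supplier, P(X = 6): A: 0.0319695; B: 0.000346961; C: 0.160488.
By total probability, P(X = 6) = 0.29·0.0319695 + 0.55·0.000346961 + 0.16·0.160488 = 0.03514.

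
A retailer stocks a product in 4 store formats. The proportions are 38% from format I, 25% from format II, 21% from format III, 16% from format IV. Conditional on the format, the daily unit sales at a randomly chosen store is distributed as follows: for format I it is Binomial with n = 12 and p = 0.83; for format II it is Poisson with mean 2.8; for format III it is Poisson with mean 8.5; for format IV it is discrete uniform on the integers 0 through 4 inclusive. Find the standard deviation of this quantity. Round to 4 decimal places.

3.9360

Per component, I: μ=9.96, E[X²]=100.895; II: μ=2.8, E[X²]=10.64; III: μ=8.5, E[X²]=80.75; IV: μ=2, E[X²]=6.
E[X] = 0.38·9.96 + 0.25·2.8 + 0.21·8.5 + 0.16·2 = 6.5898.
E[X²] = 0.38·100.895 + 0.25·10.64 + 0.21·80.75 + 0.16·6 = 58.9175.
Var(X) = E[X²] − (E[X])² = 58.9175 − 43.4255 = 15.4921.
SD(X) = √15.4921 = 3.936.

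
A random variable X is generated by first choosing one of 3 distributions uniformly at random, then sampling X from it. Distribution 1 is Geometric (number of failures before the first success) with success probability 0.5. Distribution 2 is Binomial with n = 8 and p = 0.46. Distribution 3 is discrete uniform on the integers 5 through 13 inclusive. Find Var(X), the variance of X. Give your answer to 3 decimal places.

14.605

Per component, 1: μ=1, E[X²]=3; 2: μ=3.68, E[X²]=15.5296; 3: μ=9, E[X²]=87.6667.
E[X] = 0.333333·1 + 0.333333·3.68 + 0.333333·9 = 4.56.
E[X²] = 0.333333·3 + 0.333333·15.5296 + 0.333333·87.6667 = 35.3988.
Var(X) = E[X²] − (E[X])² = 35.3988 − 20.7936 = 14.6052.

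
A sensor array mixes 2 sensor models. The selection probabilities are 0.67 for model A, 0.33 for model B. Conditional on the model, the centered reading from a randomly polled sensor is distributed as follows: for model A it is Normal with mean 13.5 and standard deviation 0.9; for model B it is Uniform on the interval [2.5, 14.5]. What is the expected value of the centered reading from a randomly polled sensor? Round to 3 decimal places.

Component means — A: 13.5; B: 8.5.
E[X] = 0.67·13.5 + 0.33·8.5 = 11.85.

11.850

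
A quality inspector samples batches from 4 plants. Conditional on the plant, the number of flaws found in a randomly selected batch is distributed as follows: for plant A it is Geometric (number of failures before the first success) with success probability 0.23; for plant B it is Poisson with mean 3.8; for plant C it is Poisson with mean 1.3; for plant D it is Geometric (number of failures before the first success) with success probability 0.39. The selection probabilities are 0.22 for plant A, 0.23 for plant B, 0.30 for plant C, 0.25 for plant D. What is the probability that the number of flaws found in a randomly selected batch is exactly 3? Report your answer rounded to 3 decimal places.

Conditional on each plant, P(X = 3): A: 0.105003; B: 0.204588; C: 0.0997921; D: 0.0885226.
By total probability, P(X = 3) = 0.22·0.105003 + 0.23·0.204588 + 0.3·0.0997921 + 0.25·0.0885226 = 0.122224.

0.122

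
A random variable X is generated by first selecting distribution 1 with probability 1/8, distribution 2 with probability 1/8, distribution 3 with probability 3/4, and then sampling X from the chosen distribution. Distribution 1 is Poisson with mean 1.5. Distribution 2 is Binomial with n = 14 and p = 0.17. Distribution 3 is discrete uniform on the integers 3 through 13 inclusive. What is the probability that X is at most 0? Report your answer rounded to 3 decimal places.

Conditional on each component, P(X ≤ 0): 1: 0.22313; 2: 0.0736365; 3: 0.
By total probability, P(X ≤ 0) = 0.125·0.22313 + 0.125·0.0736365 + 0.75·0 = 0.0370958.

0.037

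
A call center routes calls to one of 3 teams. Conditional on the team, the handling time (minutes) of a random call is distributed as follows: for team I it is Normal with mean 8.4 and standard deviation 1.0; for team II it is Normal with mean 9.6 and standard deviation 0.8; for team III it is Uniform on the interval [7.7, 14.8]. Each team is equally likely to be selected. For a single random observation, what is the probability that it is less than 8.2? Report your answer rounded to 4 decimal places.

0.1771

Conditional on each team, P(X < 8.2): I: 0.42074; II: 0.0400592; III: 0.0704225.
By total probability, P(X < 8.2) = 0.333333·0.42074 + 0.333333·0.0400592 + 0.333333·0.0704225 = 0.177074.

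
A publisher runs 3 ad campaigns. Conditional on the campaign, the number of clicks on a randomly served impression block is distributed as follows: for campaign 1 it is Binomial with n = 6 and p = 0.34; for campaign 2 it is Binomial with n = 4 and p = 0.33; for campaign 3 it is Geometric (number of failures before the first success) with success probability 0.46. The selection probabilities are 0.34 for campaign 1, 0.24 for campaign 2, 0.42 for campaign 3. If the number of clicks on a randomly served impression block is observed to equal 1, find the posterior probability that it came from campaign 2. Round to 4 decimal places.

Likelihoods P(X=1 | ·): 1: 0.255476; 2: 0.397007; 3: 0.2484.
Posterior ∝ prior × likelihood. Numerator for 2: 0.24·0.397007 = 0.0952817.
Normalizing constant: 0.34·0.255476 + 0.24·0.397007 + 0.42·0.2484 = 0.286472.
P(2 | observation) = 0.0952817 / 0.286472 = 0.332605.

0.3326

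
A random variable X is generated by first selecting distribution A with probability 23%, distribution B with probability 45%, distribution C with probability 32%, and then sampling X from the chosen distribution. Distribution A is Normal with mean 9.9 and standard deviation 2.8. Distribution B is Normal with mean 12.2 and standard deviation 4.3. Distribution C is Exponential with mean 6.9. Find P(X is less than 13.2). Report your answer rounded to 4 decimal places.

0.7417

Conditional on each component, P(X < 13.2): A: 0.880716; B: 0.591948; C: 0.85237.
By total probability, P(X < 13.2) = 0.23·0.880716 + 0.45·0.591948 + 0.32·0.85237 = 0.741699.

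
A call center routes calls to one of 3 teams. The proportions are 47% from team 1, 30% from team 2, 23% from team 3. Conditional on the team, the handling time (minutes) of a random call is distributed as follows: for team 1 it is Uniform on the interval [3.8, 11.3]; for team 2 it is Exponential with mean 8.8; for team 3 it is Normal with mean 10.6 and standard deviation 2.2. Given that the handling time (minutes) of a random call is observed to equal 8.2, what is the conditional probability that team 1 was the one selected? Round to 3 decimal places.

Likelihoods f(8.2 | ·): 1: 0.133333; 2: 0.0447542; 3: 0.100015.
Posterior ∝ prior × likelihood. Numerator for 1: 0.47·0.133333 = 0.0626667.
Normalizing constant: 0.47·0.133333 + 0.3·0.0447542 + 0.23·0.100015 = 0.0990963.
P(1 | observation) = 0.0626667 / 0.0990963 = 0.632381.

0.632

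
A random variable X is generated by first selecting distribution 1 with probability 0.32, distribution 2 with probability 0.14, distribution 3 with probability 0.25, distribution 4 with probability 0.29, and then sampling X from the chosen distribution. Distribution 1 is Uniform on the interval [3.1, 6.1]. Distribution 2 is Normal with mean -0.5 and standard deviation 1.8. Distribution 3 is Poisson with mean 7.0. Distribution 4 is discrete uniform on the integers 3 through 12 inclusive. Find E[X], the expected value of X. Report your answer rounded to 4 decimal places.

5.3270

Component means — 1: 4.6; 2: -0.5; 3: 7; 4: 7.5.
E[X] = 0.32·4.6 + 0.14·-0.5 + 0.25·7 + 0.29·7.5 = 5.327.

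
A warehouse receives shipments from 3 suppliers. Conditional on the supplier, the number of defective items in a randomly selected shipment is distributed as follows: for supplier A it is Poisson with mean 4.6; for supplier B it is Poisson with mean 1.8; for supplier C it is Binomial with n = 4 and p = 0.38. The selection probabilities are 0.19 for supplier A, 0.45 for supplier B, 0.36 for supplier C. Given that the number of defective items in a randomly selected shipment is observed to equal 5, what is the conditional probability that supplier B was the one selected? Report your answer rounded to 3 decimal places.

Likelihoods P(X=5 | ·): A: 0.172526; B: 0.0260286; C: 0.
Posterior ∝ prior × likelihood. Numerator for B: 0.45·0.0260286 = 0.0117129.
Normalizing constant: 0.19·0.172526 + 0.45·0.0260286 + 0.36·0 = 0.0444927.
P(B | observation) = 0.0117129 / 0.0444927 = 0.263254.

0.263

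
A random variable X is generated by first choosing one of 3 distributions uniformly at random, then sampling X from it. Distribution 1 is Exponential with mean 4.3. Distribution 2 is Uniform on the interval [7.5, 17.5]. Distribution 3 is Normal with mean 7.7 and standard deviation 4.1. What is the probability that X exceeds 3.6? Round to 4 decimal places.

0.7581

Conditional on each component, P(X > 3.6): 1: 0.432917; 2: 1; 3: 0.841345.
By total probability, P(X > 3.6) = 0.333333·0.432917 + 0.333333·1 + 0.333333·0.841345 = 0.758087.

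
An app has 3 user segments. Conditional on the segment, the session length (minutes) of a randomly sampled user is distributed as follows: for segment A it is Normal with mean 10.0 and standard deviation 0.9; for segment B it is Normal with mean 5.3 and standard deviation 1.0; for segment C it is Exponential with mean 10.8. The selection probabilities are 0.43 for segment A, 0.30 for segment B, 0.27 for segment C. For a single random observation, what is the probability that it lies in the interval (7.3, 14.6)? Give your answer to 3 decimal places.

Conditional on each segment, P(7.3 < X < 14.6): A: 0.99865; B: 0.0227501; C: 0.249925.
By total probability, P(7.3 < X < 14.6) = 0.43·0.99865 + 0.3·0.0227501 + 0.27·0.249925 = 0.503724.

0.504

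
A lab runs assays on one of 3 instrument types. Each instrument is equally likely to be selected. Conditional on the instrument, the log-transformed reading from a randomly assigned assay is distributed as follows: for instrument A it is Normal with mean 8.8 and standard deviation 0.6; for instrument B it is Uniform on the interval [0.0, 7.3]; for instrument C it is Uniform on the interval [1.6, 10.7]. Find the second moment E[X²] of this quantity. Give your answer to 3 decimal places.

For each component E[X²] = Var + (mean)², giving A: 77.8; B: 17.7633; C: 44.7233.
Overall E[X²] = 0.333333·77.8 + 0.333333·17.7633 + 0.333333·44.7233 = 46.7622.

46.762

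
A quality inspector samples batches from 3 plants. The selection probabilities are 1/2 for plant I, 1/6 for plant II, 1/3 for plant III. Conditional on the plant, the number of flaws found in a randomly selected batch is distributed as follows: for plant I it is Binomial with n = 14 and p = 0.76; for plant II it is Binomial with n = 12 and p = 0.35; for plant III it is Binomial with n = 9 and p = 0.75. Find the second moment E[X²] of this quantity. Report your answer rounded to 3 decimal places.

77.027

For each component E[X²] = Var + (mean)², giving I: 115.763; II: 20.37; III: 47.25.
Overall E[X²] = 0.5·115.763 + 0.166667·20.37 + 0.333333·47.25 = 77.0266.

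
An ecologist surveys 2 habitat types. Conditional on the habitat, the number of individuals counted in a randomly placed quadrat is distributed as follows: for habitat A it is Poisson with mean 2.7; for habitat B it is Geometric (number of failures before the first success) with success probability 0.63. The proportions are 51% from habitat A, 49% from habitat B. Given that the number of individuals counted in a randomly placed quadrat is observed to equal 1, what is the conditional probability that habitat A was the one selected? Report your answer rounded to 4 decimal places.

0.4476

Likelihoods P(X=1 | ·): A: 0.181455; B: 0.2331.
Posterior ∝ prior × likelihood. Numerator for A: 0.51·0.181455 = 0.092542.
Normalizing constant: 0.51·0.181455 + 0.49·0.2331 = 0.206761.
P(A | observation) = 0.092542 / 0.206761 = 0.44758.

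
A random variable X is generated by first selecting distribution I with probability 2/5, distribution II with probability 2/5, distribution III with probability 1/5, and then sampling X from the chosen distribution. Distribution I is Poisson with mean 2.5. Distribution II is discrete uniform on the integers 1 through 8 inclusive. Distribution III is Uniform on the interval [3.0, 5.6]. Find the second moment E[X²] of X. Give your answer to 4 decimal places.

For each component E[X²] = Var + (mean)², giving I: 8.75; II: 25.5; III: 19.0533.
Overall E[X²] = 0.4·8.75 + 0.4·25.5 + 0.2·19.0533 = 17.5107.

17.5107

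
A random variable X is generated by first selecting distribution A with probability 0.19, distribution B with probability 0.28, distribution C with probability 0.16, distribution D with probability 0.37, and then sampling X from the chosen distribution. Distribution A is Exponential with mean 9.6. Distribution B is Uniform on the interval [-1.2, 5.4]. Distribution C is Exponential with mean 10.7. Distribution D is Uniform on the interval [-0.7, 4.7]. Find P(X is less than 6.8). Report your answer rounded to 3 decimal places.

0.822

Conditional on each component, P(X < 6.8): A: 0.507536; B: 1; C: 0.470337; D: 1.
By total probability, P(X < 6.8) = 0.19·0.507536 + 0.28·1 + 0.16·0.470337 + 0.37·1 = 0.821686.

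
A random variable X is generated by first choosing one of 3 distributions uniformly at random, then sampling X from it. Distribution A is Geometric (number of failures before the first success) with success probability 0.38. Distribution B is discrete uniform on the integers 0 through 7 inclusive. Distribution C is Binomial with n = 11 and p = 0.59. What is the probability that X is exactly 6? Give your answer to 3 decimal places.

0.124

Conditional on each component, P(X = 6): A: 0.0215841; B: 0.125; C: 0.225774.
By total probability, P(X = 6) = 0.333333·0.0215841 + 0.333333·0.125 + 0.333333·0.225774 = 0.124119.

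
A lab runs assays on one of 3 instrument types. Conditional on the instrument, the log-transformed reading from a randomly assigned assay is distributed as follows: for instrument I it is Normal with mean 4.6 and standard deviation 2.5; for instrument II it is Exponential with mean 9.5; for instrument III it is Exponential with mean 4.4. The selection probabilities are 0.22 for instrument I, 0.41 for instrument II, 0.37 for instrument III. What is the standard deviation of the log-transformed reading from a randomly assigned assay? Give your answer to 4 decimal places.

7.1872

Per component, I: μ=4.6, E[X²]=27.41; II: μ=9.5, E[X²]=180.5; III: μ=4.4, E[X²]=38.72.
E[X] = 0.22·4.6 + 0.41·9.5 + 0.37·4.4 = 6.535.
E[X²] = 0.22·27.41 + 0.41·180.5 + 0.37·38.72 = 94.3616.
Var(X) = E[X²] − (E[X])² = 94.3616 − 42.7062 = 51.6554.
SD(X) = √51.6554 = 7.18717.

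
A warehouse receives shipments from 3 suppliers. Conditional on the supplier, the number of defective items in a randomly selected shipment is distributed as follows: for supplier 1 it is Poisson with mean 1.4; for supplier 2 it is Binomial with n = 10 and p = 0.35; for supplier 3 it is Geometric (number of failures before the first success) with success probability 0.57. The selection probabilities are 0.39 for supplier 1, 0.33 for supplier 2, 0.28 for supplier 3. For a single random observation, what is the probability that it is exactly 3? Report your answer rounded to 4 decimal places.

Conditional on each supplier, P(X = 3): 1: 0.112777; 2: 0.25222; 3: 0.045319.
By total probability, P(X = 3) = 0.39·0.112777 + 0.33·0.25222 + 0.28·0.045319 = 0.139905.

0.1399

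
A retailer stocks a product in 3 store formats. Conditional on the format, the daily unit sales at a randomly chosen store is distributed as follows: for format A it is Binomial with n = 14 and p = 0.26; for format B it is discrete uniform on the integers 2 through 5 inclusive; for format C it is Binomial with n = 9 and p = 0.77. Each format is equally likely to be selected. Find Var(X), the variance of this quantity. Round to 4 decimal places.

4.3579

Per component, A: μ=3.64, E[X²]=15.9432; B: μ=3.5, E[X²]=13.5; C: μ=6.93, E[X²]=49.6188.
E[X] = 0.333333·3.64 + 0.333333·3.5 + 0.333333·6.93 = 4.69.
E[X²] = 0.333333·15.9432 + 0.333333·13.5 + 0.333333·49.6188 = 26.354.
Var(X) = E[X²] − (E[X])² = 26.354 − 21.9961 = 4.3579.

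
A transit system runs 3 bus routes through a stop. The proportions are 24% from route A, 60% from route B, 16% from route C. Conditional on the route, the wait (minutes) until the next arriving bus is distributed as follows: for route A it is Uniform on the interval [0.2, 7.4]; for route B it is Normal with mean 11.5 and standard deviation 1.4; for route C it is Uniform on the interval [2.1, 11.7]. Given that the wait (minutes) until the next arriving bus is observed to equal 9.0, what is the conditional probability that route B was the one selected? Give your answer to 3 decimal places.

0.676

Likelihoods f(9.0 | ·): A: 0; B: 0.057856; C: 0.104167.
Posterior ∝ prior × likelihood. Numerator for B: 0.6·0.057856 = 0.0347136.
Normalizing constant: 0.24·0 + 0.6·0.057856 + 0.16·0.104167 = 0.0513803.
P(B | observation) = 0.0347136 / 0.0513803 = 0.675621.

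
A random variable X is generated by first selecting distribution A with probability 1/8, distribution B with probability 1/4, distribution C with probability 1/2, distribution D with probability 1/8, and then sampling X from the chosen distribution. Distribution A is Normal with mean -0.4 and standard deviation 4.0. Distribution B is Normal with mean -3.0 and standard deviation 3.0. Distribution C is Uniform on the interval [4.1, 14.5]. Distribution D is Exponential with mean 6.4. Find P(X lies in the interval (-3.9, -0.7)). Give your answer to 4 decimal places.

0.1340

Conditional on each component, P(-3.9 < X < -0.7): A: 0.27932; B: 0.396272; C: 0; D: 0.
By total probability, P(-3.9 < X < -0.7) = 0.125·0.27932 + 0.25·0.396272 + 0.5·0 + 0.125·0 = 0.133983.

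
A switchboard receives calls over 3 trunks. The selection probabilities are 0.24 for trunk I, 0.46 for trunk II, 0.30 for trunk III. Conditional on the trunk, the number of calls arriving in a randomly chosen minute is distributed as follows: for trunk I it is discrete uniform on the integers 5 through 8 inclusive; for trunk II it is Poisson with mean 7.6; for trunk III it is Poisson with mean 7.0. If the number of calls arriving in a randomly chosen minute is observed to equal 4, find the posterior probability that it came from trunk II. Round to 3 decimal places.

Likelihoods P(X=4 | ·): I: 0; II: 0.0695673; III: 0.0912262.
Posterior ∝ prior × likelihood. Numerator for II: 0.46·0.0695673 = 0.032001.
Normalizing constant: 0.24·0 + 0.46·0.0695673 + 0.3·0.0912262 = 0.0593688.
P(II | observation) = 0.032001 / 0.0593688 = 0.53902.

0.539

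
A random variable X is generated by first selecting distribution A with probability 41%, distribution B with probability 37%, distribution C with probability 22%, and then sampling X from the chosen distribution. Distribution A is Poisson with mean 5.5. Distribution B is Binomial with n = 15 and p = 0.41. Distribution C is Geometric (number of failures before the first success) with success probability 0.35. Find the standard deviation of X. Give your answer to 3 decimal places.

Per component, A: μ=5.5, E[X²]=35.75; B: μ=6.15, E[X²]=41.451; C: μ=1.85714, E[X²]=8.7551.
E[X] = 0.41·5.5 + 0.37·6.15 + 0.22·1.85714 = 4.93907.
E[X²] = 0.41·35.75 + 0.37·41.451 + 0.22·8.7551 = 31.9205.
Var(X) = E[X²] − (E[X])² = 31.9205 − 24.3944 = 7.52607.
SD(X) = √7.52607 = 2.74337.

2.743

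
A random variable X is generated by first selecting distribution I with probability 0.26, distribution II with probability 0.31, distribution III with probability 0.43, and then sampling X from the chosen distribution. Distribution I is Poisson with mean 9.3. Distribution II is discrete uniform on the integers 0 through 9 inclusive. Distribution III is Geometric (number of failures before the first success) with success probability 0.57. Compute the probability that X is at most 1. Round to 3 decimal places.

0.413

Conditional on each component, P(X ≤ 1): I: 0.00094167; II: 0.2; III: 0.8151.
By total probability, P(X ≤ 1) = 0.26·0.00094167 + 0.31·0.2 + 0.43·0.8151 = 0.412738.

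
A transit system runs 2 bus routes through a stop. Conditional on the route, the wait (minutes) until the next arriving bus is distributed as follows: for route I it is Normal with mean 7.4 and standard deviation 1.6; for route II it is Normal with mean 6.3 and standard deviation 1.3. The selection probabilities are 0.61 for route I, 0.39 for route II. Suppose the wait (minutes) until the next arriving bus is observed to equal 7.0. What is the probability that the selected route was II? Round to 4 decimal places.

0.4126

Likelihoods f(7.0 | ·): I: 0.241668; II: 0.265465.
Posterior ∝ prior × likelihood. Numerator for II: 0.39·0.265465 = 0.103531.
Normalizing constant: 0.61·0.241668 + 0.39·0.265465 = 0.250948.
P(II | observation) = 0.103531 / 0.250948 = 0.41256.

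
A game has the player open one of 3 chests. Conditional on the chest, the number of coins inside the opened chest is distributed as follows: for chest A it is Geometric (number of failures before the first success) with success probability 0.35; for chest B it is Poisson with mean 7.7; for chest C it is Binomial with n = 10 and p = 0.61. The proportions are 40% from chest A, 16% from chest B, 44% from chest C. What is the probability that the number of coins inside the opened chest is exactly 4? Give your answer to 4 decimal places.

0.0806

Conditional on each chest, P(X = 4): A: 0.0624772; B: 0.0663261; C: 0.102312.
By total probability, P(X = 4) = 0.4·0.0624772 + 0.16·0.0663261 + 0.44·0.102312 = 0.0806203.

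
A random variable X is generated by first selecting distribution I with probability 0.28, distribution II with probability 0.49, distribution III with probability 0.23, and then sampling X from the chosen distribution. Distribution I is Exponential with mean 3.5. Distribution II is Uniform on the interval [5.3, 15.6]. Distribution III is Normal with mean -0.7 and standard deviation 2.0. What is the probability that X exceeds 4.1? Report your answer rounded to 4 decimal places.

Conditional on each component, P(X > 4.1): I: 0.309924; II: 1; III: 0.00819754.
By total probability, P(X > 4.1) = 0.28·0.309924 + 0.49·1 + 0.23·0.00819754 = 0.578664.

0.5787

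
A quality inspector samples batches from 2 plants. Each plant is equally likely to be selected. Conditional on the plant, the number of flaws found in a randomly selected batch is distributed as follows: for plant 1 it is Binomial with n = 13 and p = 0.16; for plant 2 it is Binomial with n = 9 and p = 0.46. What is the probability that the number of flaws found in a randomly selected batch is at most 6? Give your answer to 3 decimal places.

Conditional on each plant, P(X ≤ 6): 1: 0.998124; 2: 0.943584.
By total probability, P(X ≤ 6) = 0.5·0.998124 + 0.5·0.943584 = 0.970854.

0.971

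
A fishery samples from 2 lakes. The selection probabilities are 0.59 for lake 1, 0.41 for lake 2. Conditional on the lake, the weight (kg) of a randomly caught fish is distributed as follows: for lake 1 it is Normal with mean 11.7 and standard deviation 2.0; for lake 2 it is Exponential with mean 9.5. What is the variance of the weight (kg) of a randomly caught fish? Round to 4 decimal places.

40.5333

Per component, 1: μ=11.7, E[X²]=140.89; 2: μ=9.5, E[X²]=180.5.
E[X] = 0.59·11.7 + 0.41·9.5 = 10.798.
E[X²] = 0.59·140.89 + 0.41·180.5 = 157.13.
Var(X) = E[X²] − (E[X])² = 157.13 − 116.597 = 40.5333.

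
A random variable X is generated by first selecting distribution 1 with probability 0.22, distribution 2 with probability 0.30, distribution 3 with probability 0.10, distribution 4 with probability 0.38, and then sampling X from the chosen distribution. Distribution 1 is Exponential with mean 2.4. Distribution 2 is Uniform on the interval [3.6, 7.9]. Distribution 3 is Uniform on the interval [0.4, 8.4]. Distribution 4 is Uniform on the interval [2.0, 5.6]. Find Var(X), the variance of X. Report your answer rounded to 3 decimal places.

Per component, 1: μ=2.4, E[X²]=11.52; 2: μ=5.75, E[X²]=34.6033; 3: μ=4.4, E[X²]=24.6933; 4: μ=3.8, E[X²]=15.52.
E[X] = 0.22·2.4 + 0.3·5.75 + 0.1·4.4 + 0.38·3.8 = 4.137.
E[X²] = 0.22·11.52 + 0.3·34.6033 + 0.1·24.6933 + 0.38·15.52 = 21.2823.
Var(X) = E[X²] − (E[X])² = 21.2823 − 17.1148 = 4.16756.

4.168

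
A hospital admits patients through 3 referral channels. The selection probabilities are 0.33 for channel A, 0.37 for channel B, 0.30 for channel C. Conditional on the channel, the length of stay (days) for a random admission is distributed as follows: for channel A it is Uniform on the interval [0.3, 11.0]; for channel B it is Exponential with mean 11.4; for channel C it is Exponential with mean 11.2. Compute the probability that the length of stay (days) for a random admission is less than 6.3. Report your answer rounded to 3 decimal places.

Conditional on each channel, P(X < 6.3): A: 0.560748; B: 0.424566; C: 0.430217.
By total probability, P(X < 6.3) = 0.33·0.560748 + 0.37·0.424566 + 0.3·0.430217 = 0.471201.

0.471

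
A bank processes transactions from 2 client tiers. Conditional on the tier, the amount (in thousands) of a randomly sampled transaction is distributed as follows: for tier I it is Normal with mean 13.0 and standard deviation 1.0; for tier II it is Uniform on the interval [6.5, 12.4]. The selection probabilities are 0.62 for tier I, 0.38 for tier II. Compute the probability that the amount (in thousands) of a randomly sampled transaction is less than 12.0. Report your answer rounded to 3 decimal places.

0.453

Conditional on each tier, P(X < 12.0): I: 0.158655; II: 0.932203.
By total probability, P(X < 12.0) = 0.62·0.158655 + 0.38·0.932203 = 0.452604.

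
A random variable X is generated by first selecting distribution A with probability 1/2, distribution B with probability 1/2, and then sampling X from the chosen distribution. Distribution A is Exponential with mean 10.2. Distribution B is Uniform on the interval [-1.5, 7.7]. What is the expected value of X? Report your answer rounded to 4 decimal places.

Component means — A: 10.2; B: 3.1.
E[X] = 0.5·10.2 + 0.5·3.1 = 6.65.

6.6500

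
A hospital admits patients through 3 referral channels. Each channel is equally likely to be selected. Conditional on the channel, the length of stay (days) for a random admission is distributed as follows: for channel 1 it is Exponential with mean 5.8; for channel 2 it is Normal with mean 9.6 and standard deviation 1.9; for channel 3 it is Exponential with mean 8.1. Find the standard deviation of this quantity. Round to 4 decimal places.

Per component, 1: μ=5.8, E[X²]=67.28; 2: μ=9.6, E[X²]=95.77; 3: μ=8.1, E[X²]=131.22.
E[X] = 0.333333·5.8 + 0.333333·9.6 + 0.333333·8.1 = 7.83333.
E[X²] = 0.333333·67.28 + 0.333333·95.77 + 0.333333·131.22 = 98.09.
Var(X) = E[X²] − (E[X])² = 98.09 − 61.3611 = 36.7289.
SD(X) = √36.7289 = 6.06044.

6.0604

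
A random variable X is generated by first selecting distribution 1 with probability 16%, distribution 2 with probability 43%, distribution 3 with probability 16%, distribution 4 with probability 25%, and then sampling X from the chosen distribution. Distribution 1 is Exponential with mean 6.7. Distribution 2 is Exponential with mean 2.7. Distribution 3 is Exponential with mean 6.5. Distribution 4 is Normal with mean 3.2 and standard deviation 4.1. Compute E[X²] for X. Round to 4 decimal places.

For each component E[X²] = Var + (mean)², giving 1: 89.78; 2: 14.58; 3: 84.5; 4: 27.05.
Overall E[X²] = 0.16·89.78 + 0.43·14.58 + 0.16·84.5 + 0.25·27.05 = 40.9167.

40.9167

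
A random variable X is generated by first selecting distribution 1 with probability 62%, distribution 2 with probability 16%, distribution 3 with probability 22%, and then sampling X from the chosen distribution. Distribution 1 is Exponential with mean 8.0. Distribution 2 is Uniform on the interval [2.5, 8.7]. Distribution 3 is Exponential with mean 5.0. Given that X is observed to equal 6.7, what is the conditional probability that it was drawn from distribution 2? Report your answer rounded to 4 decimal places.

Likelihoods f(6.7 | ·): 1: 0.0540989; 2: 0.16129; 3: 0.0523691.
Posterior ∝ prior × likelihood. Numerator for 2: 0.16·0.16129 = 0.0258065.
Normalizing constant: 0.62·0.0540989 + 0.16·0.16129 + 0.22·0.0523691 = 0.070869.
P(2 | observation) = 0.0258065 / 0.070869 = 0.364143.

0.3641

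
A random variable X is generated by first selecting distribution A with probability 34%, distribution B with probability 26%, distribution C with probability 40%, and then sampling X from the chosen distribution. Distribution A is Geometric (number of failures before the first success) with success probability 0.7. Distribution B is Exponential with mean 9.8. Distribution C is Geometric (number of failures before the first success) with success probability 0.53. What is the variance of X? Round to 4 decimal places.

41.9023

Per component, A: μ=0.428571, E[X²]=0.795918; B: μ=9.8, E[X²]=192.08; C: μ=0.886792, E[X²]=2.45959.
E[X] = 0.34·0.428571 + 0.26·9.8 + 0.4·0.886792 = 3.04843.
E[X²] = 0.34·0.795918 + 0.26·192.08 + 0.4·2.45959 = 51.1952.
Var(X) = E[X²] − (E[X])² = 51.1952 − 9.29293 = 41.9023.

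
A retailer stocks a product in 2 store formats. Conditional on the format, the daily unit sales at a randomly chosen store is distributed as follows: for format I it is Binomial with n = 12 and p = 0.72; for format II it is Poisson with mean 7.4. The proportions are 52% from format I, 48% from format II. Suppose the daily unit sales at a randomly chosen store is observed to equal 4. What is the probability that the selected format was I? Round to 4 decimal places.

0.0665

Likelihoods P(X=4 | ·): I: 0.00502573; II: 0.0763724.
Posterior ∝ prior × likelihood. Numerator for I: 0.52·0.00502573 = 0.00261338.
Normalizing constant: 0.52·0.00502573 + 0.48·0.0763724 = 0.0392721.
P(I | observation) = 0.00261338 / 0.0392721 = 0.0665454.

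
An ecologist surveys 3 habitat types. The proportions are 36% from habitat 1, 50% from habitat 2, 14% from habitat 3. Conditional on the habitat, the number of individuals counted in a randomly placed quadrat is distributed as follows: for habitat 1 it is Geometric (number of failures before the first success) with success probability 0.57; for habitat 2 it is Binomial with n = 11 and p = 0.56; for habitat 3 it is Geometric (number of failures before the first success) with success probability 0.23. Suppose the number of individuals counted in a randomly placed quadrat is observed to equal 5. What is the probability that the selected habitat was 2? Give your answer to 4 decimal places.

0.8872

Likelihoods P(X=5 | ·): 1: 0.00837948; 2: 0.184628; 3: 0.062256.
Posterior ∝ prior × likelihood. Numerator for 2: 0.5·0.184628 = 0.0923141.
Normalizing constant: 0.36·0.00837948 + 0.5·0.184628 + 0.14·0.062256 = 0.104047.
P(2 | observation) = 0.0923141 / 0.104047 = 0.887238.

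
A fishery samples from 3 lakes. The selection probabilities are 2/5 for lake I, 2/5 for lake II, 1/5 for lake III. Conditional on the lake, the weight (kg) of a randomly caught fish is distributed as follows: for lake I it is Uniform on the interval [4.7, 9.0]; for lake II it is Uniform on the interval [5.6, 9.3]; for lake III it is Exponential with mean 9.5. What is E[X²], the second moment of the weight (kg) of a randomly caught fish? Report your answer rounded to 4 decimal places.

For each component E[X²] = Var + (mean)², giving I: 48.4633; II: 56.6433; III: 180.5.
Overall E[X²] = 0.4·48.4633 + 0.4·56.6433 + 0.2·180.5 = 78.1427.

78.1427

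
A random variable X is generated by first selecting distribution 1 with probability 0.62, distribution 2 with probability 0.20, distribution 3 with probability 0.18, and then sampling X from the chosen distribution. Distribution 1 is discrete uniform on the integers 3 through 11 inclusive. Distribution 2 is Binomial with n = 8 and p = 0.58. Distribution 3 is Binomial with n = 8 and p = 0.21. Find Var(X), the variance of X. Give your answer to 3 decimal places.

8.927

Per component, 1: μ=7, E[X²]=55.6667; 2: μ=4.64, E[X²]=23.4784; 3: μ=1.68, E[X²]=4.1496.
E[X] = 0.62·7 + 0.2·4.64 + 0.18·1.68 = 5.5704.
E[X²] = 0.62·55.6667 + 0.2·23.4784 + 0.18·4.1496 = 39.9559.
Var(X) = E[X²] − (E[X])² = 39.9559 − 31.0294 = 8.92659.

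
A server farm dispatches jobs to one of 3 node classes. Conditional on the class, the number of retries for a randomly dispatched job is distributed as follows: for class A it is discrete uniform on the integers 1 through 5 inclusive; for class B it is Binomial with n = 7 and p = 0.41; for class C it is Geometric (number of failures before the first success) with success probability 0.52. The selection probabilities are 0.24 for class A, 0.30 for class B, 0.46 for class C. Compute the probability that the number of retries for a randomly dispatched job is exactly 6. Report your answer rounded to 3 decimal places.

Conditional on each class, P(X = 6): A: 0; B: 0.0196179; C: 0.00635991.
By total probability, P(X = 6) = 0.24·0 + 0.3·0.0196179 + 0.46·0.00635991 = 0.00881094.

0.009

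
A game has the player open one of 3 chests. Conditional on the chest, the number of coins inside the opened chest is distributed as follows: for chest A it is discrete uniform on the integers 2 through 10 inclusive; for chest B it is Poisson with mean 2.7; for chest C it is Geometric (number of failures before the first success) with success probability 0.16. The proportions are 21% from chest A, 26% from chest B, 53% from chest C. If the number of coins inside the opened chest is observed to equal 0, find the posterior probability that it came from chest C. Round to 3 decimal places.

Likelihoods P(X=0 | ·): A: 0; B: 0.0672055; C: 0.16.
Posterior ∝ prior × likelihood. Numerator for C: 0.53·0.16 = 0.0848.
Normalizing constant: 0.21·0 + 0.26·0.0672055 + 0.53·0.16 = 0.102273.
P(C | observation) = 0.0848 / 0.102273 = 0.82915.

0.829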